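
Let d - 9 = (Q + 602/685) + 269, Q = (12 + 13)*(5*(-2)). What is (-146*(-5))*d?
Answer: 2888172/137 ≈ 21082.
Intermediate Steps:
Q = -250 (Q = 25*(-10) = -250)
d = 19782/685 (d = 9 + ((-250 + 602/685) + 269) = 9 + (-170648/685 + 269) = 9 + 13617/685 = 19782/685 ≈ 28.879)
(-146*(-5))*d = -146*(-5)*(19782/685) = 730*(19782/685) = 2888172/137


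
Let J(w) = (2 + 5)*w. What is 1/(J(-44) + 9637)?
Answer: 1/9329 ≈ 0.00010719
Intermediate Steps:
J(w) = 7*w
1/(J(-44) + 9637) = 1/(7*(-44) + 9637) = 1/(-308 + 9637) = 1/9329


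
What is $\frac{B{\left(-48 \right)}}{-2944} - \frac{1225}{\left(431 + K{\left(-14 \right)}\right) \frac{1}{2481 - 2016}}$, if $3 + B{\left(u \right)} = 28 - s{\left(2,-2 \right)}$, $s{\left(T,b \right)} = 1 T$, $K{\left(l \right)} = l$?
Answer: $- \frac{24304139}{17792} \approx -1366.0$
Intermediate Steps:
$s{\left(T,b \right)} = T$
$B{\left(u \right)} = 23$ ($B{\left(u \right)} = -3 + \left(28 - 2\right) = -3 + 26 = 23$)
$\frac{B{\left(-48 \right)}}{-2944} - \frac{1225}{\left(431 + K{\left(-14 \right)}\right) \frac{1}{2481 - 2016}} = \frac{23}{-2944} - \frac{1225}{\left(431 - 14\right) \frac{1}{2481 - 2016}} = 23 \left(- \frac{1}{2944}\right) - \frac{1225}{417 \cdot \frac{1}{465}} = - \frac{1}{128} - \frac{1225}{417 \cdot \frac{1}{465}} = - \frac{1}{128} - \frac{1225}{\frac{139}{155}} = - \frac{1}{128} - \frac{189875}{139} = - \frac{24304139}{17792}$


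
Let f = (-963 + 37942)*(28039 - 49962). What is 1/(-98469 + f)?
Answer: -1/810789086 ≈ -1.2334e-9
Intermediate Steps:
f = -810690617 (f = 36979*(-21923) = -810690617)
1/(-98469 + f) = 1/(-98469 - 810690617) = 1/(-810789086) = -1/810789086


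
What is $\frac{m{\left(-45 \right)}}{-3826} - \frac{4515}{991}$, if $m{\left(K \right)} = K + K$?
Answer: $- \frac{8592600}{1895783} \approx -4.5325$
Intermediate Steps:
$m{\left(K \right)} = 2 K$
$\frac{m{\left(-45 \right)}}{-3826} - \frac{4515}{991} = \frac{2 \left(-45\right)}{-3826} - \frac{4515}{991} = \left(-90\right) \left(- \frac{1}{3826}\right) - \frac{4515}{991} = \frac{45}{1913} - \frac{4515}{991} = - \frac{8592600}{1895783}$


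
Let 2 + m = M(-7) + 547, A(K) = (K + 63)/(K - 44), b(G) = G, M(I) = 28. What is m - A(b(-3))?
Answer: 26991/47 ≈ 574.28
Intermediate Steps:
A(K) = (63 + K)/(-44 + K)
m = 573 (m = -2 + (28 + 547) = -2 + 575 = 573)
m - A(b(-3)) = 573 - (63 - 3)/(-44 - 3) = 573 - 60/(-47) = 573 - (-1)*60/47 = 573 - 1*(-60/47) = 573 + 60/47 = 26991/47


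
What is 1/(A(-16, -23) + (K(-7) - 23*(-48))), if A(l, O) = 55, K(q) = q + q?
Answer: 1/1145 ≈ 0.00087336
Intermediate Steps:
K(q) = 2*q
1/(A(-16, -23) + (K(-7) - 23*(-48))) = 1/(55 + (2*(-7) - 23*(-48))) = 1/(55 + (-14 + 1104)) = 1/(55 + 1090) = 1/1145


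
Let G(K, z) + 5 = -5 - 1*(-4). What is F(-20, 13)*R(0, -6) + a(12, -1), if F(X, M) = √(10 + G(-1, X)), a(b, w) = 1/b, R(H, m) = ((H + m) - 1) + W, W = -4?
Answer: -263/12 ≈ -21.917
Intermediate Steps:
G(K, z) = -6 (G(K, z) = -5 + (-5 - 1*(-4)) = -5 + (-5 + 4) = -5 - 1 = -6)
R(H, m) = -5 + H + m (R(H, m) = ((H + m) - 1) - 4 = (-1 + H + m) - 4 = -5 + H + m)
F(X, M) = 2 (F(X, M) = √(10 - 6) = √4 = 2)
F(-20, 13)*R(0, -6) + a(12, -1) = 2*(-5 + 0 - 6) + 1/12 = 2*(-11) + 1/12 = -22 + 1/12 = -263/12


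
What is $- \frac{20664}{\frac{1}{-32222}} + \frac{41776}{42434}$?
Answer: $\frac{2018147124632}{3031} \approx 6.6584 \cdot 10^{8}$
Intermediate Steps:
$- \frac{20664}{\frac{1}{-32222}} + \frac{41776}{42434} = - \frac{20664}{- \frac{1}{32222}} + 41776 \cdot \frac{1}{42434} = \left(-20664\right) \left(-32222\right) + \frac{2984}{3031} = 665835408 + \frac{2984}{3031} = \frac{2018147124632}{3031}$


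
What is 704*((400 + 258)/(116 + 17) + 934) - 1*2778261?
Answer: -40227599/19 ≈ -2.1172e+6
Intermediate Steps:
704*((400 + 258)/(116 + 17) + 934) - 1*2778261 = 704*(658/133 + 934) - 2778261 = 704*(658*(1/133) + 934) - 2778261 = 704*(94/19 + 934) - 2778261 = 704*(17840/19) - 2778261 = 12559360/19 - 2778261 = -40227599/19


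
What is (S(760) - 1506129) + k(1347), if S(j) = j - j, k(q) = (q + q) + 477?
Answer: -1502958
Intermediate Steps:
k(q) = 477 + 2*q (k(q) = 2*q + 477 = 477 + 2*q)
S(j) = 0
(S(760) - 1506129) + k(1347) = (0 - 1506129) + (477 + 2*1347) = -1506129 + (477 + 2694) = -1506129 + 3171 = -1502958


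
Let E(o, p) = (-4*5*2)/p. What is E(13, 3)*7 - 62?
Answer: -466/3 ≈ -155.33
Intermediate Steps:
E(o, p) = -40/p (E(o, p) = (-20*2)/p = -40/p)
E(13, 3)*7 - 62 = -40/3*7 - 62 = -280/3 - 62 = -466/3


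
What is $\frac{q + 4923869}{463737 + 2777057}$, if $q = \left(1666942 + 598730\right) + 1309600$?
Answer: $\frac{8499141}{3240794} \approx 2.6225$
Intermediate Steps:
$q = 3575272$ ($q = 2265672 + 1309600 = 3575272$)
$\frac{q + 4923869}{463737 + 2777057} = \frac{3575272 + 4923869}{463737 + 2777057} = \frac{8499141}{3240794}$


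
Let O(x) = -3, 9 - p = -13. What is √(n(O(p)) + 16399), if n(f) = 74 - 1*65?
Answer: 2*√4102 ≈ 128.09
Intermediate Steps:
p = 22 (p = 9 - 1*(-13) = 9 + 13 = 22)
n(f) = 9 (n(f) = 74 - 65 = 9)
√(n(O(p)) + 16399) = √(9 + 16399) = √16408 = 2*√4102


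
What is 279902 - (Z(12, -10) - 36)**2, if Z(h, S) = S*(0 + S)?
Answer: 275806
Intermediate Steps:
Z(h, S) = S**2 (Z(h, S) = S*S = S**2)
279902 - (Z(12, -10) - 36)**2 = 279902 - ((-10)**2 - 36)**2 = 279902 - (100 - 36)**2 = 279902 - 1*64**2 = 279902 - 1*4096 = 279902 - 4096 = 275806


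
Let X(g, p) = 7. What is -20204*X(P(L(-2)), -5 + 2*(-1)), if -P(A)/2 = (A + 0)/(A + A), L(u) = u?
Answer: -141428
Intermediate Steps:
P(A) = -1 (P(A) = -2*(A + 0)/(A + A) = -2*A/(2*A) = -2*A*1/(2*A) = -2*1/2 = -1)
-20204*X(P(L(-2)), -5 + 2*(-1)) = -20204*7 = -141428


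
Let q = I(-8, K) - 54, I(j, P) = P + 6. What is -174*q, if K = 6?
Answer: 7308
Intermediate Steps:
I(j, P) = 6 + P
q = -42 (q = (6 + 6) - 54 = 12 - 54 = -42)
-174*q = -174*(-42) = 7308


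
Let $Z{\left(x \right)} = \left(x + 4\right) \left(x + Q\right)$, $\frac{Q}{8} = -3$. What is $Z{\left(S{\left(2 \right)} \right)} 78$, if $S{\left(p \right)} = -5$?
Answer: $2262$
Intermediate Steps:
$Q = -24$ ($Q = 8 \left(-3\right) = -24$)
$Z{\left(x \right)} = \left(-24 + x\right) \left(4 + x\right)$ ($Z{\left(x \right)} = \left(x + 4\right) \left(x - 24\right) = \left(4 + x\right) \left(-24 + x\right) = \left(-24 + x\right) \left(4 + x\right)$)
$Z{\left(S{\left(2 \right)} \right)} 78 = \left(-96 + \left(-5\right)^{2} - -100\right) 78 = \left(-96 + 25 + 100\right) 78 = 29 \cdot 78 = 2262$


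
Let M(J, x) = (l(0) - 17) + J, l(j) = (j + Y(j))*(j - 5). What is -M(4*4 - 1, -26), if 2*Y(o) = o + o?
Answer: 2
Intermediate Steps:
Y(o) = o (Y(o) = (o + o)/2 = (2*o)/2 = o)
l(j) = 2*j*(-5 + j) (l(j) = (j + j)*(j - 5) = (2*j)*(-5 + j) = 2*j*(-5 + j))
M(J, x) = -17 + J (M(J, x) = (2*0*(-5 + 0) - 17) + J = (2*0*(-5) - 17) + J = (0 - 17) + J = -17 + J)
-M(4*4 - 1, -26) = -(-17 + (4*4 - 1)) = -(-17 + (16 - 1)) = -(-17 + 15) = -1*(-2) = 2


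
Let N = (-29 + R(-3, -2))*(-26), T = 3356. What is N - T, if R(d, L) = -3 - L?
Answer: -2576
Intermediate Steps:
N = 780 (N = (-29 + (-3 - 1*(-2)))*(-26) = (-29 + (-3 + 2))*(-26) = (-29 - 1)*(-26) = -30*(-26) = 780)
N - T = 780 - 1*3356 = 780 - 3356 = -2576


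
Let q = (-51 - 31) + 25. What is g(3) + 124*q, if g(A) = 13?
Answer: -7055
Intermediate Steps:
q = -57 (q = -82 + 25 = -57)
g(3) + 124*q = 13 + 124*(-57) = 13 - 7068 = -7055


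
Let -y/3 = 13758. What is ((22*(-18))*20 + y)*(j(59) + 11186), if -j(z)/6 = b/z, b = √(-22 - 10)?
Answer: -550284084 + 1180656*I*√2/59 ≈ -5.5028e+8 + 28300.0*I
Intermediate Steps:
b = 4*I*√2 (b = √(-32) = 4*I*√2 ≈ 5.6569*I)
y = -41274 (y = -3*13758 = -41274)
j(z) = -24*I*√2/z (j(z) = -6*4*I*√2/z = -24*I*√2/z)
((22*(-18))*20 + y)*(j(59) + 11186) = ((22*(-18))*20 - 41274)*(-24*I*√2/59 + 11186) = (-396*20 - 41274)*(-24*I*√2*1/59 + 11186) = (-7920 - 41274)*(-24*I*√2/59 + 11186) = -49194*(11186 - 24*I*√2/59) = -550284084 + 1180656*I*√2/59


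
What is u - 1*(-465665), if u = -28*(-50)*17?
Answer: 489465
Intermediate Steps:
u = 23800 (u = 1400*17 = 23800)
u - 1*(-465665) = 23800 - 1*(-465665) = 23800 + 465665 = 489465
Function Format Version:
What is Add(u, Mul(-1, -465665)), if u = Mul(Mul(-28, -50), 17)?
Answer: 489465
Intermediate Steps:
u = 23800 (u = Mul(1400, 17) = 23800)
Add(u, Mul(-1, -465665)) = Add(23800, Mul(-1, -465665)) = Add(23800, 465665) = 489465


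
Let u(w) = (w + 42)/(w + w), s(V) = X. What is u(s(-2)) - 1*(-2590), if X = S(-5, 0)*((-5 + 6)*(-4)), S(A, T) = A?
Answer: 51831/20 ≈ 2591.6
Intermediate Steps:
X = 20 (X = -5*(-5 + 6)*(-4) = -5*(-4) = 20)
s(V) = 20
u(w) = (42 + w)/(2*w) (u(w) = (42 + w)/((2*w)) = (42 + w)*(1/(2*w)) = (42 + w)/(2*w))
u(s(-2)) - 1*(-2590) = (½)*(42 + 20)/20 - 1*(-2590) = (½)*(1/20)*62 + 2590 = 31/20 + 2590 = 51831/20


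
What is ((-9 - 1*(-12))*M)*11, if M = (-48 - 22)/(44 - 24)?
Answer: -231/2 ≈ -115.50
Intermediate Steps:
M = -7/2 (M = -70/20 = -70*1/20 = -7/2 ≈ -3.5000)
((-9 - 1*(-12))*M)*11 = ((-9 - 1*(-12))*(-7/2))*11 = ((-9 + 12)*(-7/2))*11 = (3*(-7/2))*11 = -21/2*11 = -231/2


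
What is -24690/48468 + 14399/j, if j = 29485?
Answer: -5015653/238179830 ≈ -0.021058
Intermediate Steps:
-24690/48468 + 14399/j = -24690/48468 + 14399/29485 = -24690*1/48468 + 14399*(1/29485) = -4115/8078 + 14399/29485 = -5015653/238179830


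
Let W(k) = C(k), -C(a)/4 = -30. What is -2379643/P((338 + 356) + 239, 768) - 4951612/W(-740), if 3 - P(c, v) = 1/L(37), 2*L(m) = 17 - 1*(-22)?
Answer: -585308231/690 ≈ -8.4827e+5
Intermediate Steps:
C(a) = 120 (C(a) = -4*(-30) = 120)
W(k) = 120
L(m) = 39/2 (L(m) = (17 - 1*(-22))/2 = (17 + 22)/2 = (½)*39 = 39/2)
P(c, v) = 115/39 (P(c, v) = 3 - 1/39/2 = 3 - 1*2/39 = 3 - 2/39 = 115/39)
-2379643/P((338 + 356) + 239, 768) - 4951612/W(-740) = -2379643/115/39 - 4951612/120 = -2379643*39/115 - 4951612*1/120 = -92806077/115 - 1237903/30 = -585308231/690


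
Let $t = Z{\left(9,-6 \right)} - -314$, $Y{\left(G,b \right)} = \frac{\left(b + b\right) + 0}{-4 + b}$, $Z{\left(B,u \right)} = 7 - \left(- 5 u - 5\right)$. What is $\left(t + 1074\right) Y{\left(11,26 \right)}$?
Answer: $\frac{35620}{11} \approx 3238.2$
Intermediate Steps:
$Z{\left(B,u \right)} = 12 + 5 u$ ($Z{\left(B,u \right)} = 7 - \left(-5 - 5 u\right) = 7 + \left(5 + 5 u\right) = 12 + 5 u$)
$Y{\left(G,b \right)} = \frac{2 b}{-4 + b}$ ($Y{\left(G,b \right)} = \frac{2 b + 0}{-4 + b} = \frac{2 b}{-4 + b}$)
$t = 296$ ($t = \left(12 + 5 \left(-6\right)\right) - -314 = \left(12 - 30\right) + 314 = -18 + 314 = 296$)
$\left(t + 1074\right) Y{\left(11,26 \right)} = \left(296 + 1074\right) 2 \cdot 26 \frac{1}{-4 + 26} = 1370 \cdot 2 \cdot 26 \cdot \frac{1}{22} = 1370 \cdot \frac{26}{11} = \frac{35620}{11}$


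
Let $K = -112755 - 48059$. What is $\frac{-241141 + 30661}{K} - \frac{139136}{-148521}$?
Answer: $\frac{26817858392}{11942128047} \approx 2.2457$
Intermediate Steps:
$K = -160814$
$\frac{-241141 + 30661}{K} - \frac{139136}{-148521} = \frac{-241141 + 30661}{-160814} - \frac{139136}{-148521} = \left(-210480\right) \left(- \frac{1}{160814}\right) - - \frac{139136}{148521} = \frac{105240}{80407} + \frac{139136}{148521} = \frac{26817858392}{11942128047}$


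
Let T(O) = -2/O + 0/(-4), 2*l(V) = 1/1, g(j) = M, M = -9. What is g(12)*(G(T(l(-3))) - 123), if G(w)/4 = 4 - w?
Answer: 819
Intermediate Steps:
g(j) = -9
l(V) = ½ (l(V) = (½)/1 = (½)*1 = ½)
T(O) = -2/O (T(O) = -2/O + 0*(-¼) = -2/O + 0 = -2/O)
G(w) = 16 - 4*w (G(w) = 4*(4 - w) = 16 - 4*w)
g(12)*(G(T(l(-3))) - 123) = -9*((16 - (-8)/½) - 123) = -9*((16 - (-8)*2) - 123) = -9*((16 - 4*(-4)) - 123) = -9*((16 + 16) - 123) = -9*(32 - 123) = -9*(-91) = 819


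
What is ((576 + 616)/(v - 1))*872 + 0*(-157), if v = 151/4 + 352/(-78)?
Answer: 162150144/5029 ≈ 32243.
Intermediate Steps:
v = 5185/156 (v = 151*(1/4) + 352*(-1/78) = 151/4 - 176/39 = 5185/156 ≈ 33.237)
((576 + 616)/(v - 1))*872 + 0*(-157) = ((576 + 616)/(5185/156 - 1))*872 + 0*(-157) = (1192/(5029/156))*872 + 0 = (1192*(156/5029))*872 + 0 = (185952/5029)*872 + 0 = 162150144/5029 + 0 = 162150144/5029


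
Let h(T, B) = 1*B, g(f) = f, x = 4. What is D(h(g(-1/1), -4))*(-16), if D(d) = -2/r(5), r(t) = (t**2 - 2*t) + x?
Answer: 32/19 ≈ 1.6842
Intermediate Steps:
r(t) = 4 + t**2 - 2*t (r(t) = (t**2 - 2*t) + 4 = 4 + t**2 - 2*t)
h(T, B) = B
D(d) = -2/19 (D(d) = -2/(4 + 5**2 - 2*5) = -2/(4 + 25 - 10) = -2/19)
D(h(g(-1/1), -4))*(-16) = -2/19*(-16) = 32/19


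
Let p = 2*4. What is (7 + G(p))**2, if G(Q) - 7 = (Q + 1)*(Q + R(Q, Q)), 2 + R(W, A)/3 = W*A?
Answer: 3097600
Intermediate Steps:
R(W, A) = -6 + 3*A*W (R(W, A) = -6 + 3*(W*A) = -6 + 3*(A*W) = -6 + 3*A*W)
p = 8
G(Q) = 7 + (1 + Q)*(-6 + Q + 3*Q**2) (G(Q) = 7 + (Q + 1)*(Q + (-6 + 3*Q*Q)) = 7 + (1 + Q)*(Q + (-6 + 3*Q**2)) = 7 + (1 + Q)*(-6 + Q + 3*Q**2))
(7 + G(p))**2 = (7 + (1 - 5*8 + 3*8**3 + 4*8**2))**2 = (7 + (1 - 40 + 3*512 + 4*64))**2 = (7 + (1 - 40 + 1536 + 256))**2 = (7 + 1753)**2 = 1760**2 = 3097600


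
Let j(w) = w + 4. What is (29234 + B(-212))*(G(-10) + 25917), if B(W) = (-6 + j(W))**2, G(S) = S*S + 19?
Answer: 1953481080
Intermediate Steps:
j(w) = 4 + w
G(S) = 19 + S**2 (G(S) = S**2 + 19 = 19 + S**2)
B(W) = (-2 + W)**2 (B(W) = (-6 + (4 + W))**2 = (-2 + W)**2)
(29234 + B(-212))*(G(-10) + 25917) = (29234 + (-2 - 212)**2)*((19 + (-10)**2) + 25917) = (29234 + (-214)**2)*((19 + 100) + 25917) = (29234 + 45796)*(119 + 25917) = 75030*26036 = 1953481080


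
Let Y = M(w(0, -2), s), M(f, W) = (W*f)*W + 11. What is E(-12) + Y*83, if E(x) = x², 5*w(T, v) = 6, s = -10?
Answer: 11017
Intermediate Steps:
w(T, v) = 6/5 (w(T, v) = (⅕)*6 = 6/5)
M(f, W) = 11 + f*W² (M(f, W) = f*W² + 11 = 11 + f*W²)
Y = 131 (Y = 11 + (6/5)*(-10)² = 11 + (6/5)*100 = 11 + 120 = 131)
E(-12) + Y*83 = (-12)² + 131*83 = 144 + 10873 = 11017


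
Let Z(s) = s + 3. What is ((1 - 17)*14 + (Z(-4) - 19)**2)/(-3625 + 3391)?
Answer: -88/117 ≈ -0.75214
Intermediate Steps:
Z(s) = 3 + s
((1 - 17)*14 + (Z(-4) - 19)**2)/(-3625 + 3391) = ((1 - 17)*14 + ((3 - 4) - 19)**2)/(-3625 + 3391) = (-16*14 + (-1 - 19)**2)/(-234) = (-224 + (-20)**2)*(-1/234) = (-224 + 400)*(-1/234) = 176*(-1/234) = -88/117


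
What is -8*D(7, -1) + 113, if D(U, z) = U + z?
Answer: 65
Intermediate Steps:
-8*D(7, -1) + 113 = -8*(7 - 1) + 113 = -8*6 + 113 = -48 + 113 = 65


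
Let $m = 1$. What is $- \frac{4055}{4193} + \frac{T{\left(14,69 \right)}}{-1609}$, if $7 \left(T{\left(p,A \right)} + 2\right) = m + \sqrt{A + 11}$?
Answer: $- \frac{6516708}{6746537} - \frac{4 \sqrt{5}}{11263} \approx -0.96673$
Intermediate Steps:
$T{\left(p,A \right)} = - \frac{13}{7} + \frac{\sqrt{11 + A}}{7}$ ($T{\left(p,A \right)} = -2 + \frac{1 + \sqrt{A + 11}}{7} = -2 + \frac{1 + \sqrt{11 + A}}{7} = -2 + \left(\frac{1}{7} + \frac{\sqrt{11 + A}}{7}\right) = - \frac{13}{7} + \frac{\sqrt{11 + A}}{7}$)
$- \frac{4055}{4193} + \frac{T{\left(14,69 \right)}}{-1609} = - \frac{4055}{4193} + \frac{- \frac{13}{7} + \frac{\sqrt{11 + 69}}{7}}{-1609} = \left(-4055\right) \frac{1}{4193} + \left(- \frac{13}{7} + \frac{\sqrt{80}}{7}\right) \left(- \frac{1}{1609}\right) = - \frac{4055}{4193} + \left(- \frac{13}{7} + \frac{4 \sqrt{5}}{7}\right) \left(- \frac{1}{1609}\right) = - \frac{4055}{4193} + \left(\frac{13}{11263} - \frac{4 \sqrt{5}}{11263}\right) = - \frac{6516708}{6746537} - \frac{4 \sqrt{5}}{11263}$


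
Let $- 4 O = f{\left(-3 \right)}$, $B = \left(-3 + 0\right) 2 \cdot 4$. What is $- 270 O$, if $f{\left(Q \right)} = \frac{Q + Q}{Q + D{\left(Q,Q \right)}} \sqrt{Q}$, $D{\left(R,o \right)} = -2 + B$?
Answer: $\frac{405 i \sqrt{3}}{29} \approx 24.189 i$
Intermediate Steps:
$B = -24$ ($B = \left(-3\right) 2 \cdot 4 = \left(-6\right) 4 = -24$)
$D{\left(R,o \right)} = -26$ ($D{\left(R,o \right)} = -2 - 24 = -26$)
$f{\left(Q \right)} = \frac{2 Q^{\frac{3}{2}}}{-26 + Q}$ ($f{\left(Q \right)} = \frac{Q + Q}{Q - 26} \sqrt{Q} = \frac{2 Q}{-26 + Q} \sqrt{Q} = \frac{2 Q^{\frac{3}{2}}}{-26 + Q}$)
$O = - \frac{3 i \sqrt{3}}{58}$ ($O = - \frac{2 \left(-3\right)^{\frac{3}{2}} \frac{1}{-26 - 3}}{4} = - \frac{2 \left(- 3 i \sqrt{3}\right) \frac{1}{-29}}{4} = - \frac{2 \left(- 3 i \sqrt{3}\right) \left(- \frac{1}{29}\right)}{4} = - \frac{\frac{6}{29} i \sqrt{3}}{4} = - \frac{3 i \sqrt{3}}{58} \approx - 0.089589 i$)
$- 270 O = - 270 \left(- \frac{3 i \sqrt{3}}{58}\right) = \frac{405 i \sqrt{3}}{29}$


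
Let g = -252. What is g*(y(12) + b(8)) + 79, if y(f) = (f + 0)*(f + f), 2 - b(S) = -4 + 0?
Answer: -74009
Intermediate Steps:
b(S) = 6 (b(S) = 2 - (-4 + 0) = 2 - 1*(-4) = 2 + 4 = 6)
y(f) = 2*f² (y(f) = f*(2*f) = 2*f²)
g*(y(12) + b(8)) + 79 = -252*(2*12² + 6) + 79 = -252*(2*144 + 6) + 79 = -252*(288 + 6) + 79 = -252*294 + 79 = -74088 + 79 = -74009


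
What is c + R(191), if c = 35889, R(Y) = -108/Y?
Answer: 6854691/191 ≈ 35888.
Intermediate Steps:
c + R(191) = 35889 - 108/191 = 6854691/191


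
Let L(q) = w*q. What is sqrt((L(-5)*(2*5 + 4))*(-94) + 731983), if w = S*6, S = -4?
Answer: sqrt(574063) ≈ 757.67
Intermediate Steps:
w = -24 (w = -4*6 = -24)
L(q) = -24*q
sqrt((L(-5)*(2*5 + 4))*(-94) + 731983) = sqrt(((-24*(-5))*(2*5 + 4))*(-94) + 731983) = sqrt((120*(10 + 4))*(-94) + 731983) = sqrt((120*14)*(-94) + 731983) = sqrt(1680*(-94) + 731983) = sqrt(-157920 + 731983) = sqrt(574063)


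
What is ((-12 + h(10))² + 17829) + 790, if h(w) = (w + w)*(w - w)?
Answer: 18763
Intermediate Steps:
h(w) = 0 (h(w) = (2*w)*0 = 0)
((-12 + h(10))² + 17829) + 790 = ((-12 + 0)² + 17829) + 790 = ((-12)² + 17829) + 790 = (144 + 17829) + 790 = 17973 + 790 = 18763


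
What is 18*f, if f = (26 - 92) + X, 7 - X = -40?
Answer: -342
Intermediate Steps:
X = 47 (X = 7 - 1*(-40) = 7 + 40 = 47)
f = -19 (f = (26 - 92) + 47 = -66 + 47 = -19)
18*f = 18*(-19) = -342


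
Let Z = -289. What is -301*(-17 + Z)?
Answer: 92106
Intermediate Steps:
-301*(-17 + Z) = -301*(-17 - 289) = -301*(-306) = 92106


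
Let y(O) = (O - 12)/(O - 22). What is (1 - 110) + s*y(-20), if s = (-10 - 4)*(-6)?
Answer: -45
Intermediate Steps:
y(O) = (-12 + O)/(-22 + O)
s = 84 (s = -14*(-6) = 84)
(1 - 110) + s*y(-20) = (1 - 110) + 84*((-12 - 20)/(-22 - 20)) = -109 + 84*(-32/(-42)) = -109 + 84*(-1/42*(-32)) = -109 + 84*(16/21) = -109 + 64 = -45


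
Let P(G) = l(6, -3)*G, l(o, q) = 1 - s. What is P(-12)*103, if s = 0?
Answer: -1236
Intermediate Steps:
l(o, q) = 1 (l(o, q) = 1 - 1*0 = 1 + 0 = 1)
P(G) = G (P(G) = 1*G = G)
P(-12)*103 = -12*103 = -1236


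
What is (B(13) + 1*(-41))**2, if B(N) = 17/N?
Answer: 266256/169 ≈ 1575.5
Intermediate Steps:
(B(13) + 1*(-41))**2 = (17/13 + 1*(-41))**2 = (17*(1/13) - 41)**2 = (17/13 - 41)**2 = (-516/13)**2 = 266256/169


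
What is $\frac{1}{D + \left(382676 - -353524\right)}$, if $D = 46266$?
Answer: $\frac{1}{782466} \approx 1.278 \cdot 10^{-6}$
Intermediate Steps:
$\frac{1}{D + \left(382676 - -353524\right)} = \frac{1}{46266 + \left(382676 - -353524\right)} = \frac{1}{46266 + \left(382676 + 353524\right)} = \frac{1}{46266 + 736200} = \frac{1}{782466}$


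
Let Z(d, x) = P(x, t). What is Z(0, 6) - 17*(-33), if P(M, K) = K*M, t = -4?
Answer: 537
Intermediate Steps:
Z(d, x) = -4*x
Z(0, 6) - 17*(-33) = -4*6 - 17*(-33) = -24 + 561 = 537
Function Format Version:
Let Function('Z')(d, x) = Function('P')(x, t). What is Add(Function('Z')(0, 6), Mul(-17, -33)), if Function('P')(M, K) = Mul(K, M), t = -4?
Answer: 537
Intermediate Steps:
Function('Z')(d, x) = Mul(-4, x)
Add(Function('Z')(0, 6), Mul(-17, -33)) = Add(Mul(-4, 6), Mul(-17, -33)) = Add(-24, 561) = 537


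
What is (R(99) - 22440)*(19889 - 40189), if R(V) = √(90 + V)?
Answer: 455532000 - 60900*√21 ≈ 4.5525e+8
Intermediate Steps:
(R(99) - 22440)*(19889 - 40189) = (√(90 + 99) - 22440)*(19889 - 40189) = (√189 - 22440)*(-20300) = (3*√21 - 22440)*(-20300) = (-22440 + 3*√21)*(-20300) = 455532000 - 60900*√21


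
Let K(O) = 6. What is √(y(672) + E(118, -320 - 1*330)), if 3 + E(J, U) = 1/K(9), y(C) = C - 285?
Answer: √13830/6 ≈ 19.600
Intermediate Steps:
y(C) = -285 + C
E(J, U) = -17/6 (E(J, U) = -3 + 1/6 = -3 + ⅙ = -17/6)
√(y(672) + E(118, -320 - 1*330)) = √((-285 + 672) - 17/6) = √(387 - 17/6) = √(2305/6) = √13830/6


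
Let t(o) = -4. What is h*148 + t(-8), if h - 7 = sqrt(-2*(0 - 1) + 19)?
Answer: 1032 + 148*sqrt(21) ≈ 1710.2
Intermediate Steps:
h = 7 + sqrt(21) (h = 7 + sqrt(-2*(0 - 1) + 19) = 7 + sqrt(-2*(-1) + 19) = 7 + sqrt(2 + 19) = 7 + sqrt(21) ≈ 11.583)
h*148 + t(-8) = (7 + sqrt(21))*148 - 4 = (1036 + 148*sqrt(21)) - 4 = 1032 + 148*sqrt(21)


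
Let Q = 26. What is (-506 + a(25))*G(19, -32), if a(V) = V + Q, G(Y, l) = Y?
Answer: -8645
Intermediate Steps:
a(V) = 26 + V (a(V) = V + 26 = 26 + V)
(-506 + a(25))*G(19, -32) = (-506 + (26 + 25))*19 = (-506 + 51)*19 = -455*19 = -8645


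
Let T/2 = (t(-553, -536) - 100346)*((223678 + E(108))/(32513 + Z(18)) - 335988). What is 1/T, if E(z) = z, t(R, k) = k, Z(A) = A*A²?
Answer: 38345/2599373243234536 ≈ 1.4752e-11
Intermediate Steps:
Z(A) = A³
T = 2599373243234536/38345 (T = 2*((-536 - 100346)*((223678 + 108)/(32513 + 18³) - 335988)) = 2*(-100882*(223786/(32513 + 5832) - 335988)) = 2*(-100882*(223786/38345 - 335988)) = 2*(-100882*(-12883236074/38345)) = 2*(1299686621617268/38345) = 2599373243234536/38345 ≈ 6.7789e+10)
1/T = 1/(2599373243234536/38345) = 38345/2599373243234536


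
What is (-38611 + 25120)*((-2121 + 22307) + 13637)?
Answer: -456306093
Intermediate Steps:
(-38611 + 25120)*((-2121 + 22307) + 13637) = -13491*(20186 + 13637) = -13491*33823 = -456306093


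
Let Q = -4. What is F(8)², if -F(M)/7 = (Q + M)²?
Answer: 12544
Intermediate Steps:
F(M) = -7*(-4 + M)²
F(8)² = (-7*(-4 + 8)²)² = (-7*4²)² = (-7*16)² = (-112)² = 12544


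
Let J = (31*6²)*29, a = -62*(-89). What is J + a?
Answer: 37882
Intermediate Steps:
a = 5518
J = 32364 (J = (31*36)*29 = 1116*29 = 32364)
J + a = 32364 + 5518 = 37882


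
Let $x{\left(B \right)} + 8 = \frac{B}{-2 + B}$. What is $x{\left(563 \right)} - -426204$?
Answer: $\frac{239096519}{561} \approx 4.262 \cdot 10^{5}$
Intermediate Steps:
$x{\left(B \right)} = -8 + \frac{B}{-2 + B}$
$x{\left(563 \right)} - -426204 = \frac{16 - 3941}{-2 + 563} - -426204 = \frac{16 - 3941}{561} + 426204 = \frac{1}{561} \left(-3925\right) + 426204 = - \frac{3925}{561} + 426204 = \frac{239096519}{561}$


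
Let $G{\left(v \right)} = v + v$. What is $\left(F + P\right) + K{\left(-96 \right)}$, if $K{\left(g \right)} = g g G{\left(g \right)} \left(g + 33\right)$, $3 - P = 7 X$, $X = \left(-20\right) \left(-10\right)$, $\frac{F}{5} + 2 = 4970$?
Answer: $111500179$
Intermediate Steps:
$F = 24840$ ($F = -10 + 5 \cdot 4970 = -10 + 24850 = 24840$)
$G{\left(v \right)} = 2 v$
$X = 200$
$P = -1397$ ($P = 3 - 7 \cdot 200 = 3 - 1400 = -1397$)
$K{\left(g \right)} = 2 g^{3} \left(33 + g\right)$ ($K{\left(g \right)} = g g 2 g \left(g + 33\right) = g^{2} \cdot 2 g \left(33 + g\right) = 2 g^{3} \left(33 + g\right)$)
$\left(F + P\right) + K{\left(-96 \right)} = \left(24840 - 1397\right) + 2 \left(-96\right)^{3} \left(33 - 96\right) = 23443 + 2 \left(-884736\right) \left(-63\right) = 23443 + 111476736 = 111500179$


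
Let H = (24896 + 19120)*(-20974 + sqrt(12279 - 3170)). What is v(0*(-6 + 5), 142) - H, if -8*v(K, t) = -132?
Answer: 1846383201/2 - 44016*sqrt(9109) ≈ 9.1899e+8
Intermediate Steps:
H = -923191584 + 44016*sqrt(9109) (H = 44016*(-20974 + sqrt(9109)) = -923191584 + 44016*sqrt(9109) ≈ -9.1899e+8)
v(K, t) = 33/2 (v(K, t) = -1/8*(-132) = 33/2)
v(0*(-6 + 5), 142) - H = 33/2 - (-923191584 + 44016*sqrt(9109)) = 33/2 + (923191584 - 44016*sqrt(9109)) = 1846383201/2 - 44016*sqrt(9109)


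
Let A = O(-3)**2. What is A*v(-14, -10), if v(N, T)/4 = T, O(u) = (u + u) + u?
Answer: -3240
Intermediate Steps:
O(u) = 3*u (O(u) = 2*u + u = 3*u)
v(N, T) = 4*T
A = 81 (A = (3*(-3))**2 = (-9)**2 = 81)
A*v(-14, -10) = 81*(4*(-10)) = 81*(-40) = -3240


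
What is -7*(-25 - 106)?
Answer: 917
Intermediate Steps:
-7*(-25 - 106) = -7*(-131) = 917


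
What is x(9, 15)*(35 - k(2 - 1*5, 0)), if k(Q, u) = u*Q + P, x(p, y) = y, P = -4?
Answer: 585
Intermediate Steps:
k(Q, u) = -4 + Q*u (k(Q, u) = u*Q - 4 = Q*u - 4 = -4 + Q*u)
x(9, 15)*(35 - k(2 - 1*5, 0)) = 15*(35 - (-4 + (2 - 1*5)*0)) = 15*(35 - (-4 + (2 - 5)*0)) = 15*(35 - (-4 - 3*0)) = 15*(35 - (-4 + 0)) = 15*(35 - 1*(-4)) = 15*(35 + 4) = 15*39 = 585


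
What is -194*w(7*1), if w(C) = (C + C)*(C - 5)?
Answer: -5432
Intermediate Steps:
w(C) = 2*C*(-5 + C) (w(C) = (2*C)*(-5 + C) = 2*C*(-5 + C))
-194*w(7*1) = -388*7*1*(-5 + 7*1) = -388*7*(-5 + 7) = -388*7*2 = -194*28 = -5432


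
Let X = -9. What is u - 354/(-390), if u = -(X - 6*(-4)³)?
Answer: -24316/65 ≈ -374.09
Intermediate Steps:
u = -375 (u = -(-9 - 6*(-4)³) = -(-9 - 6*(-64)) = -(-9 + 384) = -1*375 = -375)
u - 354/(-390) = -375 - 354/(-390) = -375 - 354*(-1)/390 = -375 - 1*(-59/65) = -375 + 59/65 = -24316/65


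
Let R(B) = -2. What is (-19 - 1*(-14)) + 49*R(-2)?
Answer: -103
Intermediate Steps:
(-19 - 1*(-14)) + 49*R(-2) = (-19 - 1*(-14)) + 49*(-2) = (-19 + 14) - 98 = -5 - 98 = -103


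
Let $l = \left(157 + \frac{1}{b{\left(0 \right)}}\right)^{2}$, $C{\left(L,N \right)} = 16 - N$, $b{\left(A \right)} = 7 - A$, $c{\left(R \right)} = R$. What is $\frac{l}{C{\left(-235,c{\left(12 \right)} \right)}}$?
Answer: $\frac{302500}{49} \approx 6173.5$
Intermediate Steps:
$l = \frac{1210000}{49}$ ($l = \left(157 + \frac{1}{7 - 0}\right)^{2} = \left(157 + \frac{1}{7 + 0}\right)^{2} = \left(157 + \frac{1}{7}\right)^{2} = \left(\frac{1100}{7}\right)^{2} = \frac{1210000}{49} \approx 24694.0$)
$\frac{l}{C{\left(-235,c{\left(12 \right)} \right)}} = \frac{1210000}{49 \left(16 - 12\right)} = \frac{1210000}{49 \cdot 4} = \frac{1210000}{49} \cdot \frac{1}{4} = \frac{302500}{49}$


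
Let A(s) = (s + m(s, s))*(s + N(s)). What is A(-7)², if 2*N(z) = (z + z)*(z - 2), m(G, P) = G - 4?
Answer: 1016064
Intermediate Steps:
m(G, P) = -4 + G
N(z) = z*(-2 + z) (N(z) = ((z + z)*(z - 2))/2 = ((2*z)*(-2 + z))/2 = (2*z*(-2 + z))/2 = z*(-2 + z))
A(s) = (-4 + 2*s)*(s + s*(-2 + s)) (A(s) = (s + (-4 + s))*(s + s*(-2 + s)) = (-4 + 2*s)*(s + s*(-2 + s)))
A(-7)² = (2*(-7)*(2 + (-7)² - 3*(-7)))² = (2*(-7)*(2 + 49 + 21))² = (2*(-7)*72)² = (-1008)² = 1016064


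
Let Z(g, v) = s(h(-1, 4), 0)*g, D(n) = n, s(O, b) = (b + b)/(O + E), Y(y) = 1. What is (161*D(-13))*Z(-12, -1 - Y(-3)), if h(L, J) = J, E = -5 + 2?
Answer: 0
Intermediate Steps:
E = -3
s(O, b) = 2*b/(-3 + O) (s(O, b) = (b + b)/(O - 3) = (2*b)/(-3 + O) = 2*b/(-3 + O))
Z(g, v) = 0 (Z(g, v) = (2*0/(-3 + 4))*g = (2*0/1)*g = (2*0*1)*g = 0*g = 0)
(161*D(-13))*Z(-12, -1 - Y(-3)) = (161*(-13))*0 = -2093*0 = 0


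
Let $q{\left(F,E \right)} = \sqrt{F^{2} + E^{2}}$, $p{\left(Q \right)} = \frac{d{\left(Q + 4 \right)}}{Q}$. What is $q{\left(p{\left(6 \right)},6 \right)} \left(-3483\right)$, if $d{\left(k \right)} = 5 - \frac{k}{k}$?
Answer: $- 2322 \sqrt{82} \approx -21027.0$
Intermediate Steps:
$d{\left(k \right)} = 4$ ($d{\left(k \right)} = 5 - 1 = 4$)
$p{\left(Q \right)} = \frac{4}{Q}$
$q{\left(F,E \right)} = \sqrt{E^{2} + F^{2}}$
$q{\left(p{\left(6 \right)},6 \right)} \left(-3483\right) = \sqrt{6^{2} + \left(\frac{4}{6}\right)^{2}} \left(-3483\right) = \sqrt{36 + \left(4 \cdot \frac{1}{6}\right)^{2}} \left(-3483\right) = \sqrt{36 + \left(\frac{2}{3}\right)^{2}} \left(-3483\right) = \sqrt{36 + \frac{4}{9}} \left(-3483\right) = \sqrt{\frac{328}{9}} \left(-3483\right) = \frac{2 \sqrt{82}}{3} \left(-3483\right) = - 2322 \sqrt{82}$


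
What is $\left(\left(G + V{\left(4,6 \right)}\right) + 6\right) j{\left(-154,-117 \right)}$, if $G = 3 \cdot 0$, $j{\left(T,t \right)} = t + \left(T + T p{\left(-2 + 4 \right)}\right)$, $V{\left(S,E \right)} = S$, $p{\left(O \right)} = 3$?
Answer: $-7330$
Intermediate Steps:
$j{\left(T,t \right)} = t + 4 T$ ($j{\left(T,t \right)} = t + \left(T + T 3\right) = t + \left(T + 3 T\right) = t + 4 T$)
$G = 0$
$\left(\left(G + V{\left(4,6 \right)}\right) + 6\right) j{\left(-154,-117 \right)} = \left(\left(0 + 4\right) + 6\right) \left(-117 + 4 \left(-154\right)\right) = \left(4 + 6\right) \left(-117 - 616\right) = 10 \left(-733\right) = -7330$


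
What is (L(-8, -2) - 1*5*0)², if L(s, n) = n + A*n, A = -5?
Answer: 64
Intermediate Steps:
L(s, n) = -4*n (L(s, n) = n - 5*n = -4*n)
(L(-8, -2) - 1*5*0)² = (-4*(-2) - 1*5*0)² = (8 - 5*0)² = (8 + 0)² = 8² = 64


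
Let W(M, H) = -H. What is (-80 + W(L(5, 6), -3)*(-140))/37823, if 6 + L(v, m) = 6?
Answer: -500/37823 ≈ -0.013219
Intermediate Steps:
L(v, m) = 0 (L(v, m) = -6 + 6 = 0)
(-80 + W(L(5, 6), -3)*(-140))/37823 = (-80 - 1*(-3)*(-140))/37823 = (-80 + 3*(-140))*(1/37823) = (-80 - 420)*(1/37823) = -500*1/37823 = -500/37823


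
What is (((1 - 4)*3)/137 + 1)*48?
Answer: 6144/137 ≈ 44.847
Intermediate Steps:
(((1 - 4)*3)/137 + 1)*48 = (-3*3*(1/137) + 1)*48 = (-9*1/137 + 1)*48 = (-9/137 + 1)*48 = (128/137)*48 = 6144/137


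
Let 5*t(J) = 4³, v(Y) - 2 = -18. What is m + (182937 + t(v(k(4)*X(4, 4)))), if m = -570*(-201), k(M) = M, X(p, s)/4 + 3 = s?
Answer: 1487599/5 ≈ 2.9752e+5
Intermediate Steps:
X(p, s) = -12 + 4*s
v(Y) = -16 (v(Y) = 2 - 18 = -16)
t(J) = 64/5 (t(J) = (⅕)*4³ = (⅕)*64 = 64/5)
m = 114570
m + (182937 + t(v(k(4)*X(4, 4)))) = 114570 + (182937 + 64/5) = 114570 + 914749/5 = 1487599/5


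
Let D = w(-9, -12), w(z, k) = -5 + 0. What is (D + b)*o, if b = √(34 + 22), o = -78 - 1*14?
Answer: 460 - 184*√14 ≈ -228.46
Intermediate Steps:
w(z, k) = -5
D = -5
o = -92 (o = -78 - 14 = -92)
b = 2*√14 (b = √56 = 2*√14 ≈ 7.4833)
(D + b)*o = (-5 + 2*√14)*(-92) = 460 - 184*√14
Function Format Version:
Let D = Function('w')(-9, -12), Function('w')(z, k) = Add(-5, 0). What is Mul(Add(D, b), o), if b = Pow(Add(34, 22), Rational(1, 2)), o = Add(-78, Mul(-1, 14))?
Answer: Add(460, Mul(-184, Pow(14, Rational(1, 2)))) ≈ -228.46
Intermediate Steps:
Function('w')(z, k) = -5
D = -5
o = -92 (o = Add(-78, -14) = -92)
b = Mul(2, Pow(14, Rational(1, 2))) (b = Pow(56, Rational(1, 2)) = Mul(2, Pow(14, Rational(1, 2))) ≈ 7.4833)
Mul(Add(D, b), o) = Mul(Add(-5, Mul(2, Pow(14, Rational(1, 2)))), -92) = Add(460, Mul(-184, Pow(14, Rational(1, 2))))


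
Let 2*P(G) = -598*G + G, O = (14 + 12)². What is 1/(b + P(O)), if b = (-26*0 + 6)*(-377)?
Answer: -1/204048 ≈ -4.9008e-6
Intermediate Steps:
O = 676 (O = 26² = 676)
P(G) = -597*G/2 (P(G) = (-598*G + G)/2 = (-597*G)/2 = -597*G/2)
b = -2262 (b = (0 + 6)*(-377) = 6*(-377) = -2262)
1/(b + P(O)) = 1/(-2262 - 597/2*676) = 1/(-2262 - 201786) = 1/(-204048) = -1/204048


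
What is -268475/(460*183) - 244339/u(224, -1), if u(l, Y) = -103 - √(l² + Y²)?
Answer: -106458704593/166541712 + 244339*√50177/39568 ≈ 744.02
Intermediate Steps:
u(l, Y) = -103 - √(Y² + l²)
-268475/(460*183) - 244339/u(224, -1) = -268475/(460*183) - 244339/(-103 - √((-1)² + 224²)) = -268475/84180 - 244339/(-103 - √(1 + 50176)) = -268475*1/84180 - 244339/(-103 - √50177) = -53695/16836 - 244339/(-103 - √50177)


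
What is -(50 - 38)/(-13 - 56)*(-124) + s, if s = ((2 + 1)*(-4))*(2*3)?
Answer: -2152/23 ≈ -93.565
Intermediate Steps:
s = -72 (s = (3*(-4))*6 = -12*6 = -72)
-(50 - 38)/(-13 - 56)*(-124) + s = -(50 - 38)/(-13 - 56)*(-124) - 72 = -12/(-69)*(-124) - 72 = -12*(-1)/69*(-124) - 72 = -1*(-4/23)*(-124) - 72 = (4/23)*(-124) - 72 = -496/23 - 72 = -2152/23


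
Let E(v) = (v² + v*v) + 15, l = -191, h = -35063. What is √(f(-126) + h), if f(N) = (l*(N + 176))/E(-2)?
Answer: I*√18767977/23 ≈ 188.36*I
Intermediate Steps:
E(v) = 15 + 2*v² (E(v) = (v² + v²) + 15 = 2*v² + 15 = 15 + 2*v²)
f(N) = -33616/23 - 191*N/23 (f(N) = (-191*(N + 176))/(15 + 2*(-2)²) = (-191*(176 + N))/(15 + 2*4) = (-33616 - 191*N)/(15 + 8) = (-33616 - 191*N)/23 = (-33616 - 191*N)*(1/23) = -33616/23 - 191*N/23)
√(f(-126) + h) = √((-33616/23 - 191/23*(-126)) - 35063) = √((-33616/23 + 24066/23) - 35063) = √(-9550/23 - 35063) = √(-815999/23) = I*√18767977/23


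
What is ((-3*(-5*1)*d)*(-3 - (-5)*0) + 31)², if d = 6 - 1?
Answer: 37636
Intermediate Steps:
d = 5
((-3*(-5*1)*d)*(-3 - (-5)*0) + 31)² = ((-3*(-5*1)*5)*(-3 - (-5)*0) + 31)² = ((-(-15)*5)*(-3 - 1*0) + 31)² = ((-3*(-25))*(-3 + 0) + 31)² = (75*(-3) + 31)² = (-225 + 31)² = (-194)² = 37636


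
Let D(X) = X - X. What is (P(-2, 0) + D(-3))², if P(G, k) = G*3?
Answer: 36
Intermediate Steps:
P(G, k) = 3*G
D(X) = 0
(P(-2, 0) + D(-3))² = (3*(-2) + 0)² = (-6 + 0)² = (-6)² = 36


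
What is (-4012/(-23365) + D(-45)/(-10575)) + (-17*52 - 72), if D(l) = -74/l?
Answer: -2125536768202/2223763875 ≈ -955.83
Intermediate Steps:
(-4012/(-23365) + D(-45)/(-10575)) + (-17*52 - 72) = (-4012/(-23365) - 74/(-45)/(-10575)) + (-17*52 - 72) = (-4012*(-1/23365) - 74*(-1/45)*(-1/10575)) + (-884 - 72) = (4012/23365 + (74/45)*(-1/10575)) - 956 = (4012/23365 - 74/475875) - 956 = 381496298/2223763875 - 956 = -2125536768202/2223763875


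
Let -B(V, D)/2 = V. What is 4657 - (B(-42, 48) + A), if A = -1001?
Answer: 5574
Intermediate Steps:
B(V, D) = -2*V
4657 - (B(-42, 48) + A) = 4657 - (-2*(-42) - 1001) = 4657 - (84 - 1001) = 4657 - 1*(-917) = 4657 + 917 = 5574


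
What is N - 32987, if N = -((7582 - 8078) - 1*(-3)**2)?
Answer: -32482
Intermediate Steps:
N = 505 (N = -(-496 - 1*9) = -(-496 - 9) = -1*(-505) = 505)
N - 32987 = 505 - 32987 = -32482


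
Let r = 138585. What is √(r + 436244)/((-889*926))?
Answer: -√574829/823214 ≈ -0.00092099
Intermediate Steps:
√(r + 436244)/((-889*926)) = √(138585 + 436244)/((-889*926)) = √574829/(-823214) = √574829*(-1/823214) = -√574829/823214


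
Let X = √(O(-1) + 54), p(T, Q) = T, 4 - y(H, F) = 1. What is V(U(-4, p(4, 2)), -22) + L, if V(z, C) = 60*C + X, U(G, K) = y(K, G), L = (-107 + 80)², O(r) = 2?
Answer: -591 + 2*√14 ≈ -583.52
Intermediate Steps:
y(H, F) = 3 (y(H, F) = 4 - 1*1 = 4 - 1 = 3)
L = 729 (L = (-27)² = 729)
U(G, K) = 3
X = 2*√14 (X = √(2 + 54) = √56 = 2*√14 ≈ 7.4833)
V(z, C) = 2*√14 + 60*C (V(z, C) = 60*C + 2*√14 = 2*√14 + 60*C)
V(U(-4, p(4, 2)), -22) + L = (2*√14 + 60*(-22)) + 729 = (2*√14 - 1320) + 729 = (-1320 + 2*√14) + 729 = -591 + 2*√14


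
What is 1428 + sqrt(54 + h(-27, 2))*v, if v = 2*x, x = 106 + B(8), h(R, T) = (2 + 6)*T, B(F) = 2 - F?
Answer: 1428 + 200*sqrt(70) ≈ 3101.3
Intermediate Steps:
h(R, T) = 8*T
x = 100 (x = 106 + (2 - 1*8) = 106 + (2 - 8) = 106 - 6 = 100)
v = 200 (v = 2*100 = 200)
1428 + sqrt(54 + h(-27, 2))*v = 1428 + sqrt(54 + 8*2)*200 = 1428 + sqrt(54 + 16)*200 = 1428 + sqrt(70)*200 = 1428 + 200*sqrt(70)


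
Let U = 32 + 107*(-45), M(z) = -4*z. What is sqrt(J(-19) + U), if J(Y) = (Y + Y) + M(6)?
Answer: I*sqrt(4845) ≈ 69.606*I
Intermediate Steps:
J(Y) = -24 + 2*Y (J(Y) = (Y + Y) - 4*6 = 2*Y - 24 = -24 + 2*Y)
U = -4783 (U = 32 - 4815 = -4783)
sqrt(J(-19) + U) = sqrt((-24 + 2*(-19)) - 4783) = sqrt((-24 - 38) - 4783) = sqrt(-62 - 4783) = sqrt(-4845) = I*sqrt(4845)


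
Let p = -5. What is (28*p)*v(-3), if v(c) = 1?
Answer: -140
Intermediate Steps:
(28*p)*v(-3) = (28*(-5))*1 = -140*1 = -140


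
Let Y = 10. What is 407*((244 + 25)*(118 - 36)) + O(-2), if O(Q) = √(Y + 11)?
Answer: 8977606 + √21 ≈ 8.9776e+6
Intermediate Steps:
O(Q) = √21 (O(Q) = √(10 + 11) = √21)
407*((244 + 25)*(118 - 36)) + O(-2) = 407*((244 + 25)*(118 - 36)) + √21 = 407*(269*82) + √21 = 407*22058 + √21 = 8977606 + √21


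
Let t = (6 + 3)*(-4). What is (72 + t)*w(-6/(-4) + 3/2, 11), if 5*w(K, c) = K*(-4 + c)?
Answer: 756/5 ≈ 151.20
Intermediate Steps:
w(K, c) = K*(-4 + c)/5 (w(K, c) = (K*(-4 + c))/5 = K*(-4 + c)/5)
t = -36 (t = 9*(-4) = -36)
(72 + t)*w(-6/(-4) + 3/2, 11) = (72 - 36)*((-6/(-4) + 3/2)*(-4 + 11)/5) = 36*((⅕)*(-6*(-¼) + 3*(½))*7) = 36*((⅕)*(3/2 + 3/2)*7) = 36*((⅕)*3*7) = 36*(21/5) = 756/5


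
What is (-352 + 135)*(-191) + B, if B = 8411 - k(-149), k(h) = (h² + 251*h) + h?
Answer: 65205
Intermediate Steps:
k(h) = h² + 252*h
B = 23758 (B = 8411 - (-149)*(252 - 149) = 8411 - (-149)*103 = 8411 - 1*(-15347) = 8411 + 15347 = 23758)
(-352 + 135)*(-191) + B = (-352 + 135)*(-191) + 23758 = -217*(-191) + 23758 = 41447 + 23758 = 65205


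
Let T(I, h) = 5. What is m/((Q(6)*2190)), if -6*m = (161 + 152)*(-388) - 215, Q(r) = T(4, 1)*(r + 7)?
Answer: 40553/284700 ≈ 0.14244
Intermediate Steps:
Q(r) = 35 + 5*r (Q(r) = 5*(r + 7) = 5*(7 + r) = 35 + 5*r)
m = 40553/2 (m = -((161 + 152)*(-388) - 215)/6 = -(313*(-388) - 215)/6 = -(-121444 - 215)/6 = -⅙*(-121659) = 40553/2 ≈ 20277.)
m/((Q(6)*2190)) = 40553/(2*(((35 + 5*6)*2190))) = 40553/(2*(((35 + 30)*2190))) = 40553/(2*((65*2190))) = (40553/2)/142350 = (40553/2)*(1/142350) = 40553/284700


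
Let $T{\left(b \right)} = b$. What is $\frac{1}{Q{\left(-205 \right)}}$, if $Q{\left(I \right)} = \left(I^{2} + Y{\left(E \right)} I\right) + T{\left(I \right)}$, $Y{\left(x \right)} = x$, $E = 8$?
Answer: $\frac{1}{40180} \approx 2.4888 \cdot 10^{-5}$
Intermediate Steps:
$Q{\left(I \right)} = I^{2} + 9 I$ ($Q{\left(I \right)} = \left(I^{2} + 8 I\right) + I = I^{2} + 9 I$)
$\frac{1}{Q{\left(-205 \right)}} = \frac{1}{\left(-205\right) \left(9 - 205\right)} = \frac{1}{\left(-205\right) \left(-196\right)} = \frac{1}{40180}$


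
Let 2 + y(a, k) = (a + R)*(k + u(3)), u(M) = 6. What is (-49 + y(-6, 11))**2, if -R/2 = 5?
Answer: 104329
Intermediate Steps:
R = -10 (R = -2*5 = -10)
y(a, k) = -2 + (-10 + a)*(6 + k) (y(a, k) = -2 + (a - 10)*(k + 6) = -2 + (-10 + a)*(6 + k))
(-49 + y(-6, 11))**2 = (-49 + (-62 - 10*11 + 6*(-6) - 6*11))**2 = (-49 + (-62 - 110 - 36 - 66))**2 = (-49 - 274)**2 = (-323)**2 = 104329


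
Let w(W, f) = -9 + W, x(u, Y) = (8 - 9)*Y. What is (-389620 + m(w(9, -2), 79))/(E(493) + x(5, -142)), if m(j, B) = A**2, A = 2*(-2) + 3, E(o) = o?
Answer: -389619/635 ≈ -613.57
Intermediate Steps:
x(u, Y) = -Y
A = -1 (A = -4 + 3 = -1)
m(j, B) = 1 (m(j, B) = (-1)**2 = 1)
(-389620 + m(w(9, -2), 79))/(E(493) + x(5, -142)) = (-389620 + 1)/(493 - 1*(-142)) = -389619/(493 + 142) = -389619/635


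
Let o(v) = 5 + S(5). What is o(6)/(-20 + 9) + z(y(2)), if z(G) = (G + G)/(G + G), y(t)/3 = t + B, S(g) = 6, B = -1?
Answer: 0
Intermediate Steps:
y(t) = -3 + 3*t (y(t) = 3*(t - 1) = 3*(-1 + t) = -3 + 3*t)
z(G) = 1 (z(G) = (2*G)/((2*G)) = (2*G)*(1/(2*G)) = 1)
o(v) = 11 (o(v) = 5 + 6 = 11)
o(6)/(-20 + 9) + z(y(2)) = 11/(-20 + 9) + 1 = 11/(-11) + 1 = -1/11*11 + 1 = -1 + 1 = 0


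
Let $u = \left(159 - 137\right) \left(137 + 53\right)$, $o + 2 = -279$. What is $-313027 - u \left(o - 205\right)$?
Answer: $1718453$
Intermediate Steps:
$o = -281$ ($o = -2 - 279 = -281$)
$u = 4180$ ($u = 22 \cdot 190 = 4180$)
$-313027 - u \left(o - 205\right) = -313027 - 4180 \left(-281 - 205\right) = -313027 - 4180 \left(-486\right) = -313027 - -2031480 = -313027 + 2031480 = 1718453$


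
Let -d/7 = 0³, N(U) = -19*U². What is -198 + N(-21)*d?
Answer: -198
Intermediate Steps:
d = 0 (d = -7*0³ = -7*0 = 0)
-198 + N(-21)*d = -198 - 19*(-21)²*0 = -198 - 19*441*0 = -198 - 8379*0 = -198 + 0 = -198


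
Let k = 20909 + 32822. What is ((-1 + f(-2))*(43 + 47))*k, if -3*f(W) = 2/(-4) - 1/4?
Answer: -7253685/2 ≈ -3.6268e+6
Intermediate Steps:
f(W) = ¼ (f(W) = -(2/(-4) - 1/4)/3 = -(2*(-¼) - 1*¼)/3 = -(-½ - ¼)/3 = -⅓*(-¾) = ¼)
k = 53731
((-1 + f(-2))*(43 + 47))*k = ((-1 + ¼)*(43 + 47))*53731 = -¾*90*53731 = -135/2*53731 = -7253685/2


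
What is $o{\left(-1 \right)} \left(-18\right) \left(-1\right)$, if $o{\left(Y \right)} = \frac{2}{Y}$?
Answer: $-36$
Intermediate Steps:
$o{\left(-1 \right)} \left(-18\right) \left(-1\right) = \frac{2}{-1} \left(-18\right) \left(-1\right) = 2 \left(-1\right) \left(-18\right) \left(-1\right) = \left(-2\right) \left(-18\right) \left(-1\right) = 36 \left(-1\right) = -36$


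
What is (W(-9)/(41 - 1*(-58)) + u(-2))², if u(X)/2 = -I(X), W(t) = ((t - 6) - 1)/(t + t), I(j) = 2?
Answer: 12645136/793881 ≈ 15.928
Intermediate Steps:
W(t) = (-7 + t)/(2*t) (W(t) = ((-6 + t) - 1)/((2*t)) = (-7 + t)*(1/(2*t)) = (-7 + t)/(2*t))
u(X) = -4 (u(X) = 2*(-1*2) = 2*(-2) = -4)
(W(-9)/(41 - 1*(-58)) + u(-2))² = (((½)*(-7 - 9)/(-9))/(41 - 1*(-58)) - 4)² = (((½)*(-⅑)*(-16))/(41 + 58) - 4)² = ((8/9)/99 - 4)² = ((8/9)*(1/99) - 4)² = (8/891 - 4)² = (-3556/891)² = 12645136/793881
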